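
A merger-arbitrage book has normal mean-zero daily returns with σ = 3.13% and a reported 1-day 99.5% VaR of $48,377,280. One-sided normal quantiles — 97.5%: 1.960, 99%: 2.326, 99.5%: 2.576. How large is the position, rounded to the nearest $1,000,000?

VaR as a fraction of value: z·σ = 2.576 × 3.13% = 8.06288%.
Position = $48,377,280 / 0.0806288 = $600,000,000.

$600,000,000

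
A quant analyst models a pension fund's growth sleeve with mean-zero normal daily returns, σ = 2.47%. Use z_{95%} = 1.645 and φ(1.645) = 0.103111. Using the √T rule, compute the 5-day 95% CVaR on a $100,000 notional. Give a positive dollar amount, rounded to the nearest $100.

σ_{5d} = 2.47% × √5 = 5.523%.
ES multiplier = φ(z)/(1−α) = 0.103111/0.05 = 2.062.
ES = 5.523% × 2.062 = 11.388%; on $100,000: $11,388.

$11,400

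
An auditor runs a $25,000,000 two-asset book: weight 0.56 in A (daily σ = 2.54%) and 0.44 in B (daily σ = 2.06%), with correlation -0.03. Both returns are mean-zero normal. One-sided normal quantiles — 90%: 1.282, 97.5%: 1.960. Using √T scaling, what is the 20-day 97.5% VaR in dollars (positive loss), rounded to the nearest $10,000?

σ_p = √(0.56²·2.54² + 0.44²·2.06² + 2·-0.03·0.56·0.44·2.54·2.06) = 1.664%.
σ_{20d} = 1.664% × √20 = 7.442%.
VaR = 1.960 × 7.442% = 14.586%; on $25,000,000 that is $3,646,500.

$3,650,000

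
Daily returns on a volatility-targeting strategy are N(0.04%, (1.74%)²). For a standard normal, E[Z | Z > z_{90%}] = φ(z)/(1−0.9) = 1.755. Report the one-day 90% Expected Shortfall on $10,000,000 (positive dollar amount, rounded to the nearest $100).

ES = −(0.04%) + 1.74% × 1.755 = 3.014%.
On $10,000,000: 0.03014 × $10,000,000 = $301,400.

$301,400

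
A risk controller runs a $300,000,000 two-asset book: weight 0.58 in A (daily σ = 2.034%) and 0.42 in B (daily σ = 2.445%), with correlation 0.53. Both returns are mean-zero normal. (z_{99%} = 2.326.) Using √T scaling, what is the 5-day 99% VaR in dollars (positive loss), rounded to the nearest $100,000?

σ_p = √(0.58²·2.034² + 0.42²·2.445² + 2·0.53·0.58·0.42·2.034·2.445) = 1.931%.
σ_{5d} = 1.931% × √5 = 4.318%.
VaR = 2.326 × 4.318% = 10.044%; on $300,000,000 that is $30,132,000.

$30,100,000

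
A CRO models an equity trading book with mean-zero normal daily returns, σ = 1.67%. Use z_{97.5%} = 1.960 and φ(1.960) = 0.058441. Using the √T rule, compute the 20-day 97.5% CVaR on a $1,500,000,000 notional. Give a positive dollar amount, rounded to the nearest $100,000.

$261,900,000

σ_{20d} = 1.67% × √20 = 7.468%.
ES multiplier = φ(z)/(1−α) = 0.058441/0.025 = 2.338.
ES = 7.468% × 2.338 = 17.460%; on $1,500,000,000: $261,900,000.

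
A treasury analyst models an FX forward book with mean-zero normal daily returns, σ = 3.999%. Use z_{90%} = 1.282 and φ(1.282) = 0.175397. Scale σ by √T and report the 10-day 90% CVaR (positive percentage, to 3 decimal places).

22.181%

σ_{10d} = 3.999% × √10 = 12.646%.
ES multiplier = φ(z)/(1−α) = 0.175397/0.1 = 1.754.
ES = 12.646% × 1.754 = 22.181%.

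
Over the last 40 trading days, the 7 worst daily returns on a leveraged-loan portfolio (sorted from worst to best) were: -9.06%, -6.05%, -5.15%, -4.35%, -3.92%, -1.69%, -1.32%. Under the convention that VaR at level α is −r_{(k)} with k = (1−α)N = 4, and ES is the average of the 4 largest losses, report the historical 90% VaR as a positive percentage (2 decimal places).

k = 4; the 4th lowest return is -4.35%, so VaR = 4.35%.

4.35%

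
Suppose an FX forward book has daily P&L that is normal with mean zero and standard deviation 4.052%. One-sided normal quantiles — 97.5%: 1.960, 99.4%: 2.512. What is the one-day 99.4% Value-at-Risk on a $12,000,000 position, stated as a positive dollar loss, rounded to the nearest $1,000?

$1,221,000

VaR = z·σ = 2.512 × 4.052% = 10.179%.
On $12,000,000: 0.10179 × $12,000,000 = $1,221,480.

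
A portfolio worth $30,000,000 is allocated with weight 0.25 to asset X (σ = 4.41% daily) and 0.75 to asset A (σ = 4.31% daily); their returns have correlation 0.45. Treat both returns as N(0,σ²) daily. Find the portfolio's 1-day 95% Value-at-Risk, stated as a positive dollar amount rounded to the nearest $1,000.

σ_p² = 0.25²·4.41² + 0.75²·4.31² + 2·0.45·0.25·0.75·4.41·4.31 = 14.8720 (%²).
σ_p = √14.8720 = 3.856%.
At 95%, z = 1.645.
VaR = 1.645 × 3.856% = 6.343%; on $30,000,000 that is $1,902,900.

$1,903,000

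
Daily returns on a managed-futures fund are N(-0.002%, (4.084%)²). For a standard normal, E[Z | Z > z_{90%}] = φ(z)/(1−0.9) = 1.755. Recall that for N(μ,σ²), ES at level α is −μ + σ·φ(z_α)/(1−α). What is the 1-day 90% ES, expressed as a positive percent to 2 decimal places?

7.17%

ES = −(-0.002%) + 4.084% × 1.755 = 7.169%.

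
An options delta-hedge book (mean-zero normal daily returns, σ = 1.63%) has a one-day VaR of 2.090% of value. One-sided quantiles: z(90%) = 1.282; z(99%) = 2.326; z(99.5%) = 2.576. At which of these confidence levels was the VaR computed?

Implied z = VaR/σ = 2.090 / 1.63 = 1.282.
This matches z(90%) = 1.282.

90%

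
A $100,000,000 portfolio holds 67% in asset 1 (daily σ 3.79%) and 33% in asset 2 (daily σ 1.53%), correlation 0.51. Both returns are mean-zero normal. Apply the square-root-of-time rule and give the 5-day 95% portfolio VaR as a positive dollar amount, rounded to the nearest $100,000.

σ_p = √(0.67²·3.79² + 0.33²·1.53² + 2·0.51·0.67·0.33·3.79·1.53) = 2.830%.
σ_{5d} = 2.830% × √5 = 6.328%.
z(95%) = 1.645.
VaR = 1.645 × 6.328% = 10.410%; on $100,000,000 that is $10,410,000.

$10,400,000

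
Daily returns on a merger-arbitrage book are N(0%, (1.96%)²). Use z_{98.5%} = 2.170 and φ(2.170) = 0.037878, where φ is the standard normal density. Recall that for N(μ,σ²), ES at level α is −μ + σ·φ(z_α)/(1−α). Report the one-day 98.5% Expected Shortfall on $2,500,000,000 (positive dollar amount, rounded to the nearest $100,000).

$123,700,000

Tail multiplier: φ(z)/(1−α) = 0.037878 / 0.015 = 2.525.
ES = 1.96% × 2.525 = 4.949%.
On $2,500,000,000: 0.04949 × $2,500,000,000 = $123,725,000.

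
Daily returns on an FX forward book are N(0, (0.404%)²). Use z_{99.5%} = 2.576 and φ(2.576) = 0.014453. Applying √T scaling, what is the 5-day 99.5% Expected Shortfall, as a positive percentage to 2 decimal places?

2.61%

σ_{5d} = 0.404% × √5 = 0.903%.
ES multiplier = φ(z)/(1−α) = 0.014453/0.005 = 2.891.
ES = 0.903% × 2.891 = 2.611%.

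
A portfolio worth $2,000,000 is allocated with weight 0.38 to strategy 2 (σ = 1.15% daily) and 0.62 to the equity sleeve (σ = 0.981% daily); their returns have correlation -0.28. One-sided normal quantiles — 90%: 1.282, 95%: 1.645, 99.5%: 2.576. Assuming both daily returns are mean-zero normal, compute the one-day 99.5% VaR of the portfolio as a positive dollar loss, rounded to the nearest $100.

σ_p² = 0.38²·1.15² + 0.62²·0.981² + 2·-0.28·0.38·0.62·1.15·0.981 = 0.4121 (%²).
σ_p = √0.4121 = 0.642%.
VaR = 2.576 × 0.642% = 1.654%; on $2,000,000 that is $33,080.

$33,100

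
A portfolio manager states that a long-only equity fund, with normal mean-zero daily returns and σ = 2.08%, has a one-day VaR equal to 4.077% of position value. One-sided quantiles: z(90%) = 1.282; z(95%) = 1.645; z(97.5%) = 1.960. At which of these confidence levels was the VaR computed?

Implied z = VaR/σ = 4.077 / 2.08 = 1.960.
This matches z(97.5%) = 1.960.

97.5%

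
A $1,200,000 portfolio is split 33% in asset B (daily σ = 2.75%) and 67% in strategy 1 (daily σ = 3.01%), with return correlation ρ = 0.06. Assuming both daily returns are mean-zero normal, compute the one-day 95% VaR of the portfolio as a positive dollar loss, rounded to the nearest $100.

$44,600

σ_p² = 0.33²·2.75² + 0.67²·3.01² + 2·0.06·0.33·0.67·2.75·3.01 = 5.1103 (%²).
σ_p = √5.1103 = 2.261%.
At 95%, z = 1.645.
VaR = 1.645 × 2.261% = 3.719%; on $1,200,000 that is $44,628.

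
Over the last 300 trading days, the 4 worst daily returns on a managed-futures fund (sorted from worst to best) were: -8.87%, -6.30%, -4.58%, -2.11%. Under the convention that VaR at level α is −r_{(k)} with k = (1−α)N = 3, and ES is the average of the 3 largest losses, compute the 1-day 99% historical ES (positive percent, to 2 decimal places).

6.58%

The 3 worst returns sum to -19.75%.
ES = −(-19.75%) / 3 = 6.5833…% ≈ 6.58%.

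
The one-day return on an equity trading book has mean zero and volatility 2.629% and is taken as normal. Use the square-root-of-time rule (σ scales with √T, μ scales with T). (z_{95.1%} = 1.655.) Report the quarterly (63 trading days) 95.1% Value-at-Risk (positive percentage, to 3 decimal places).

34.535%

σ_{63d} = 2.629% × √63 = 20.867%.
VaR = 1.655 × 20.867% = 34.535%.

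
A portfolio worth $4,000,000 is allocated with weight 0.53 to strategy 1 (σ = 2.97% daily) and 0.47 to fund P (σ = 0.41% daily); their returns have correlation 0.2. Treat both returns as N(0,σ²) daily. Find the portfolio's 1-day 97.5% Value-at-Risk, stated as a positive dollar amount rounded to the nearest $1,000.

σ_p² = 0.53²·2.97² + 0.47²·0.41² + 2·0.2·0.53·0.47·2.97·0.41 = 2.6363 (%²).
σ_p = √2.6363 = 1.624%.
At 97.5%, z = 1.960.
VaR = 1.960 × 1.624% = 3.183%; on $4,000,000 that is $127,320.

$127,000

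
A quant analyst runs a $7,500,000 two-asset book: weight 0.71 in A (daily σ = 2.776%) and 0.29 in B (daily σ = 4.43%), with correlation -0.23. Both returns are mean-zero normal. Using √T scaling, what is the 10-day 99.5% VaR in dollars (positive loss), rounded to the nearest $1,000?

σ_p = √(0.71²·2.776² + 0.29²·4.43² + 2·-0.23·0.71·0.29·2.776·4.43) = 2.091%.
σ_{10d} = 2.091% × √10 = 6.612%.
z(99.5%) = 2.576.
VaR = 2.576 × 6.612% = 17.033%; on $7,500,000 that is $1,277,475.

$1,277,000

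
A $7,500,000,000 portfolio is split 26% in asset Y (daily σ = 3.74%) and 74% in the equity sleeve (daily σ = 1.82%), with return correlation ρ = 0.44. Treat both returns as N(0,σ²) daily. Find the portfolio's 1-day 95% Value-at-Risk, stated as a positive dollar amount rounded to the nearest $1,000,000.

$244,000,000

σ_p² = 0.26²·3.74² + 0.74²·1.82² + 2·0.44·0.26·0.74·3.74·1.82 = 3.9119 (%²).
σ_p = √3.9119 = 1.978%.
At 95%, z = 1.645.
VaR = 1.645 × 1.978% = 3.254%; on $7,500,000,000 that is $244,050,000.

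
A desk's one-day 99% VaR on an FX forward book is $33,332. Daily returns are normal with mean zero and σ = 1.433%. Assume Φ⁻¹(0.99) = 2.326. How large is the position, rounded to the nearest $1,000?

$1,000,000

VaR as a fraction of value: z·σ = 2.326 × 1.433% = 3.33316%.
Position = $33,332 / 0.0333316 = $1,000,013.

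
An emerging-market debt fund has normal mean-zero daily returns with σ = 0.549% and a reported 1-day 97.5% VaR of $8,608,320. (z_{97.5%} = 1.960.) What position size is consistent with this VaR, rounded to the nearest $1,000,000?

$800,000,000

VaR as a fraction of value: z·σ = 1.960 × 0.549% = 1.07604%.
Position = $8,608,320 / 0.0107604 = $800,000,000.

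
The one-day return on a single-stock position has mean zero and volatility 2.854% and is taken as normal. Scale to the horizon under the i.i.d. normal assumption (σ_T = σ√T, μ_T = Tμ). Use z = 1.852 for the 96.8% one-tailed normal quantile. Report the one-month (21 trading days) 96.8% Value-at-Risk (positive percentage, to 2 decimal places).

24.22%

σ_{21d} = 2.854% × √21 = 13.079%.
VaR = 1.852 × 13.079% = 24.222%.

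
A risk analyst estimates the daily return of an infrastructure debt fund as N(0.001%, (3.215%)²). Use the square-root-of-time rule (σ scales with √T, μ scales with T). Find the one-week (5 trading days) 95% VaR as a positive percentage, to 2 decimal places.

At 95%, z = 1.645.
σ_{5d} = 3.215% × √5 = 7.189%; μ_{5d} = 5 × 0.001% = 0.005%.
VaR = −(0.005%) + 1.645 × 7.189% = 11.821%.

11.82%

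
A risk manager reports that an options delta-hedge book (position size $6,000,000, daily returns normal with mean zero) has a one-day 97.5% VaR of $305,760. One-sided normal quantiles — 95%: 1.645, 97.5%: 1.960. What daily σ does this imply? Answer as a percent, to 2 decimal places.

VaR as a fraction: $305,760 / $6,000,000 = 5.096%.
σ = VaR / z = 5.096% / 1.960 = 2.600%.

2.60%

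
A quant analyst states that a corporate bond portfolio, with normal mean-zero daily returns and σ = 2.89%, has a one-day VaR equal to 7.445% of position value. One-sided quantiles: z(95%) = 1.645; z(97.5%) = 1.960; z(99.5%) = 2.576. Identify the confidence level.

Implied z = VaR/σ = 7.445 / 2.89 = 2.576.
This matches z(99.5%) = 2.576.

99.5%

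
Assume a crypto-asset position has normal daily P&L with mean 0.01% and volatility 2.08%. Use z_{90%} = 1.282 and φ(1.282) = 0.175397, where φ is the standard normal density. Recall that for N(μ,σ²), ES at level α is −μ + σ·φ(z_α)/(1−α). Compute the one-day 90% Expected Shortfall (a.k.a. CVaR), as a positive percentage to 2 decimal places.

3.64%

Tail multiplier: φ(z)/(1−α) = 0.175397 / 0.1 = 1.754.
ES = −(0.01%) + 2.08% × 1.754 = 3.638%.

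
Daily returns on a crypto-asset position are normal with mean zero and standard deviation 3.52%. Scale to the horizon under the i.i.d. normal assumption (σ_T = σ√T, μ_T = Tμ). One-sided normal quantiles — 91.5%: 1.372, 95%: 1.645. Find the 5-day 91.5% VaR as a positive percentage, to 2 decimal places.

σ_{5d} = 3.52% × √5 = 7.871%.
VaR = 1.372 × 7.871% = 10.799%.

10.80%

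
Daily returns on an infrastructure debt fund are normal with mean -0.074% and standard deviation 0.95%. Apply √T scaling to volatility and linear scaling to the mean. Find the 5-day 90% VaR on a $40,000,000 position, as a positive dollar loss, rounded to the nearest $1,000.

At 90%, z = 1.282.
σ_{5d} = 0.95% × √5 = 2.124%; μ_{5d} = 5 × -0.074% = -0.370%.
VaR = −(-0.370%) + 1.282 × 2.124% = 3.093%.
On $40,000,000: 0.03093 × $40,000,000 = $1,237,200.

$1,237,000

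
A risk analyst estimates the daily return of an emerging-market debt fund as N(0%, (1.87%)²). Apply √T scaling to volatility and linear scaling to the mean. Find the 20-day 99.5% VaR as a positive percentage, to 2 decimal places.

At 99.5%, z = 2.576.
σ_{20d} = 1.87% × √20 = 8.363%.
VaR = 2.576 × 8.363% = 21.543%.

21.54%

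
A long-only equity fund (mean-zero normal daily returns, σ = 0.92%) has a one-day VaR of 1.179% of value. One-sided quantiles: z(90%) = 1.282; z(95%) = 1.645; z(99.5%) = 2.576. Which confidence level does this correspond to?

90%

Implied z = VaR/σ = 1.179 / 0.92 = 1.282.
This matches z(90%) = 1.282.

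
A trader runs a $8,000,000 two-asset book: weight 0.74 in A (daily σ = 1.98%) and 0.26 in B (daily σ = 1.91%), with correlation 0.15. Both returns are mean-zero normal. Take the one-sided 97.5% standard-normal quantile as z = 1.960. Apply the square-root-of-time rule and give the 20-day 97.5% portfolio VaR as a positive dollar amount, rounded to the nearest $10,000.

$1,130,000

σ_p = √(0.74²·1.98² + 0.26²·1.91² + 2·0.15·0.74·0.26·1.98·1.91) = 1.616%.
σ_{20d} = 1.616% × √20 = 7.227%.
VaR = 1.960 × 7.227% = 14.165%; on $8,000,000 that is $1,133,200.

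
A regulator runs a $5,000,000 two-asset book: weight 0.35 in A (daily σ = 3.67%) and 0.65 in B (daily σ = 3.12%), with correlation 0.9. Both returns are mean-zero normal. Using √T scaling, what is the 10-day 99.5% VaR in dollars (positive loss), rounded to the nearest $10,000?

σ_p = √(0.35²·3.67² + 0.65²·3.12² + 2·0.9·0.35·0.65·3.67·3.12) = 3.233%.
σ_{10d} = 3.233% × √10 = 10.224%.
z(99.5%) = 2.576.
VaR = 2.576 × 10.224% = 26.337%; on $5,000,000 that is $1,316,850.

$1,320,000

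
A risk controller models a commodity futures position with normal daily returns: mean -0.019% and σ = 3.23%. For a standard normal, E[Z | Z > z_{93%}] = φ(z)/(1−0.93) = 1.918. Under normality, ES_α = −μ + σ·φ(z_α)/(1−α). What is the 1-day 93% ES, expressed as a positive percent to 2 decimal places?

ES = −(-0.019%) + 3.23% × 1.918 = 6.214%.

6.21%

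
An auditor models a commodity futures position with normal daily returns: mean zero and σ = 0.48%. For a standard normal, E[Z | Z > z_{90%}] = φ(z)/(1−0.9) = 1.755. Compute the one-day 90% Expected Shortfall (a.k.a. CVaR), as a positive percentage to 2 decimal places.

0.84%

ES = 0.48% × 1.755 = 0.842%.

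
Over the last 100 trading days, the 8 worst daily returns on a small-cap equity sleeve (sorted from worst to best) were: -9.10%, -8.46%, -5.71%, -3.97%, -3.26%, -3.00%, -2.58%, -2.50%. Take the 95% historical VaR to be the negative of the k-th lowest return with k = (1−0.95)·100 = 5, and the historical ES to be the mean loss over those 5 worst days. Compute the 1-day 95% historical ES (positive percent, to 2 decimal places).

The 5 worst returns sum to -30.50%.
ES = −(-30.50%) / 5 = 6.1% ≈ 6.10%.

6.10%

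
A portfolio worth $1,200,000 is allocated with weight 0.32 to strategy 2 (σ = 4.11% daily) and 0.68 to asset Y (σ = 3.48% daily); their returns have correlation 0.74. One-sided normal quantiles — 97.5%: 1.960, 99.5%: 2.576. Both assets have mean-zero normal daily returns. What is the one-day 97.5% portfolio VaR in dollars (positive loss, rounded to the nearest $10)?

$81,260

σ_p² = 0.32²·4.11² + 0.68²·3.48² + 2·0.74·0.32·0.68·4.11·3.48 = 11.9358 (%²).
σ_p = √11.9358 = 3.455%.
VaR = 1.960 × 3.455% = 6.772%; on $1,200,000 that is $81,264.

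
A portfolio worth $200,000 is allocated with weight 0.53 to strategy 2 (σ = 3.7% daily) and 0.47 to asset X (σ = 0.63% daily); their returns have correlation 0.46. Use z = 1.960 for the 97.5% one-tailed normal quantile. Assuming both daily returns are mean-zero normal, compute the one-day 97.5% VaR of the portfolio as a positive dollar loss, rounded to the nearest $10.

σ_p² = 0.53²·3.7² + 0.47²·0.63² + 2·0.46·0.53·0.47·3.7·0.63 = 4.4674 (%²).
σ_p = √4.4674 = 2.114%.
VaR = 1.960 × 2.114% = 4.143%; on $200,000 that is $8,286.

$8,290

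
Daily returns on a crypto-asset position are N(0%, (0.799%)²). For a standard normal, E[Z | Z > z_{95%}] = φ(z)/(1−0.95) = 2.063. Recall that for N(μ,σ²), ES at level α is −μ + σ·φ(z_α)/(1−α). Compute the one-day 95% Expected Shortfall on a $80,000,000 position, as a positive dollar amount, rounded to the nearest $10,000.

$1,320,000

ES = 0.799% × 2.063 = 1.648%.
On $80,000,000: 0.01648 × $80,000,000 = $1,318,400.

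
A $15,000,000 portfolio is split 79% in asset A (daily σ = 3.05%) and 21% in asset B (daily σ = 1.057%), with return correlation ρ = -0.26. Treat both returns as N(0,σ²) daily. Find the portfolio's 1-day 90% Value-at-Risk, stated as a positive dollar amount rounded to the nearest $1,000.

σ_p² = 0.79²·3.05² + 0.21²·1.057² + 2·-0.26·0.79·0.21·3.05·1.057 = 5.5768 (%²).
σ_p = √5.5768 = 2.362%.
At 90%, z = 1.282.
VaR = 1.282 × 2.362% = 3.028%; on $15,000,000 that is $454,200.

$454,000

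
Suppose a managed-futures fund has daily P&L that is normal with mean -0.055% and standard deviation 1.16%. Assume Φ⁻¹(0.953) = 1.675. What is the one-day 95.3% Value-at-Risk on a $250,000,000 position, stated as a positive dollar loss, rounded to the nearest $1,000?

$4,995,000

VaR = −μ + z·σ = −(-0.055%) + 1.675 × 1.16% = 1.998%.
On $250,000,000: 0.01998 × $250,000,000 = $4,995,000.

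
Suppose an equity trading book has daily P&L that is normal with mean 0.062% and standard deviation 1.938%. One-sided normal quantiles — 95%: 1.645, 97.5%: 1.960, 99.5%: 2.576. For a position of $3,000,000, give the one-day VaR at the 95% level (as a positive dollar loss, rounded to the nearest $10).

$93,780

VaR = −μ + z·σ = −(0.062%) + 1.645 × 1.938% = 3.126%.
On $3,000,000: 0.03126 × $3,000,000 = $93,780.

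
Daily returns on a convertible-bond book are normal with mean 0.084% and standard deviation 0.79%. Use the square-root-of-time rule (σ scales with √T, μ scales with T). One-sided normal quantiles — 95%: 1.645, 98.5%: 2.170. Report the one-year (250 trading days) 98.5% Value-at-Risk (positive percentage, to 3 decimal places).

6.105%

σ_{250d} = 0.79% × √250 = 12.491%; μ_{250d} = 250 × 0.084% = 21.000%.
VaR = −(21.000%) + 2.170 × 12.491% = 6.105%.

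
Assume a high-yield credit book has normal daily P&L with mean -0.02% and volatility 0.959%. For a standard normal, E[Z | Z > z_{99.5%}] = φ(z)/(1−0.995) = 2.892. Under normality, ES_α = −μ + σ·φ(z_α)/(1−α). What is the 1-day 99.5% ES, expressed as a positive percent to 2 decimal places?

ES = −(-0.02%) + 0.959% × 2.892 = 2.793%.

2.79%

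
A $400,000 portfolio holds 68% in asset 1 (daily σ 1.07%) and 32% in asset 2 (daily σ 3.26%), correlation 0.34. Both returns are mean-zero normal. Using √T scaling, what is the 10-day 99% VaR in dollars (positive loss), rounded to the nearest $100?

$43,000

σ_p = √(0.68²·1.07² + 0.32²·3.26² + 2·0.34·0.68·0.32·1.07·3.26) = 1.461%.
σ_{10d} = 1.461% × √10 = 4.620%.
z(99%) = 2.326.
VaR = 2.326 × 4.620% = 10.746%; on $400,000 that is $42,984.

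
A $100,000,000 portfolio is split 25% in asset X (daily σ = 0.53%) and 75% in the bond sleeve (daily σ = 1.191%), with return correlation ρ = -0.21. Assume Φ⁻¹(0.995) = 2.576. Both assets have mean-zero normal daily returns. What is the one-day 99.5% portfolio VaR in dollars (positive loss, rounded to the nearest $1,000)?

$2,254,000

σ_p² = 0.25²·0.53² + 0.75²·1.191² + 2·-0.21·0.25·0.75·0.53·1.191 = 0.7657 (%²).
σ_p = √0.7657 = 0.875%.
VaR = 2.576 × 0.875% = 2.254%; on $100,000,000 that is $2,254,000.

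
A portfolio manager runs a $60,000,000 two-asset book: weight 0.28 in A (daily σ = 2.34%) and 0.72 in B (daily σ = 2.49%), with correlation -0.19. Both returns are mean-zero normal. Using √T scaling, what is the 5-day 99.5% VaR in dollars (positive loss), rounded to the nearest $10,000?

$6,180,000

σ_p = √(0.28²·2.34² + 0.72²·2.49² + 2·-0.19·0.28·0.72·2.34·2.49) = 1.788%.
σ_{5d} = 1.788% × √5 = 3.998%.
z(99.5%) = 2.576.
VaR = 2.576 × 3.998% = 10.299%; on $60,000,000 that is $6,179,400.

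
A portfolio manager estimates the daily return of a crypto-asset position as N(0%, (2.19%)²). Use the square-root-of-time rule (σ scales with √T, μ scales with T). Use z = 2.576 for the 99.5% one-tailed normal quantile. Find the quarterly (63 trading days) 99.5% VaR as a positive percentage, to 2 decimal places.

σ_{63d} = 2.19% × √63 = 17.383%.
VaR = 2.576 × 17.383% = 44.779%.

44.78%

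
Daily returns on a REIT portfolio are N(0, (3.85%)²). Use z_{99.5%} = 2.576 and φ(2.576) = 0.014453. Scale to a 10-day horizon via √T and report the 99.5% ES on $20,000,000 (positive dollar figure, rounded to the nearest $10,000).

$7,040,000

σ_{10d} = 3.85% × √10 = 12.175%.
ES multiplier = φ(z)/(1−α) = 0.014453/0.005 = 2.891.
ES = 12.175% × 2.891 = 35.198%; on $20,000,000: $7,039,600.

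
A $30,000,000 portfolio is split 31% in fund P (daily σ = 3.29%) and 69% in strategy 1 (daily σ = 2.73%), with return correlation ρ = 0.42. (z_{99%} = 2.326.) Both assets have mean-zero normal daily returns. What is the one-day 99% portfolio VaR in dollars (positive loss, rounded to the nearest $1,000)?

$1,738,000

σ_p² = 0.31²·3.29² + 0.69²·2.73² + 2·0.42·0.31·0.69·3.29·2.73 = 6.2023 (%²).
σ_p = √6.2023 = 2.490%.
VaR = 2.326 × 2.490% = 5.792%; on $30,000,000 that is $1,737,600.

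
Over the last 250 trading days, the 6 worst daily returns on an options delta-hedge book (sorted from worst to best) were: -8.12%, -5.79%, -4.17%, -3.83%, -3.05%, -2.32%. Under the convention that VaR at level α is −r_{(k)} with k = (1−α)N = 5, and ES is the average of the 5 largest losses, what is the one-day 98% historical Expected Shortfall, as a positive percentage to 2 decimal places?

The 5 worst returns sum to -24.96%.
ES = −(-24.96%) / 5 = 4.992% ≈ 4.99%.

4.99%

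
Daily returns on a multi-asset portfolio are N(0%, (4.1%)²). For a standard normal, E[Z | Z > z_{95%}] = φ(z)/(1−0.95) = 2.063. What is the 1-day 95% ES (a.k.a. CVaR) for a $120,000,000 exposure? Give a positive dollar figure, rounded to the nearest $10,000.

$10,150,000

ES = 4.1% × 2.063 = 8.458%.
On $120,000,000: 0.08458 × $120,000,000 = $10,149,600.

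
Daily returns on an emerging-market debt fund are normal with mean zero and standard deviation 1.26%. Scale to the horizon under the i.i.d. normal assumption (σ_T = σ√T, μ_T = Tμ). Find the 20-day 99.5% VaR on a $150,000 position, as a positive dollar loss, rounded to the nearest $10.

At 99.5%, z = 2.576.
σ_{20d} = 1.26% × √20 = 5.635%.
VaR = 2.576 × 5.635% = 14.516%.
On $150,000: 0.14516 × $150,000 = $21,774.

$21,770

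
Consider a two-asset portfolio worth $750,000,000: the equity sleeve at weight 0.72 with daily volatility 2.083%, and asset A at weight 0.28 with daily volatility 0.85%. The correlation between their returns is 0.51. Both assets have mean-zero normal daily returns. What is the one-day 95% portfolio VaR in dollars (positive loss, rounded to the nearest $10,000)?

σ_p² = 0.72²·2.083² + 0.28²·0.85² + 2·0.51·0.72·0.28·2.083·0.85 = 2.6700 (%²).
σ_p = √2.6700 = 1.634%.
At 95%, z = 1.645.
VaR = 1.645 × 1.634% = 2.688%; on $750,000,000 that is $20,160,000.

$20,160,000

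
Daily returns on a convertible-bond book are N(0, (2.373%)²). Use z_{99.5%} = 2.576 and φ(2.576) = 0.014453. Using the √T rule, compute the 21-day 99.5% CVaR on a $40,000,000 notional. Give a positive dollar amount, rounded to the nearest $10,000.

σ_{21d} = 2.373% × √21 = 10.874%.
ES multiplier = φ(z)/(1−α) = 0.014453/0.005 = 2.891.
ES = 10.874% × 2.891 = 31.437%; on $40,000,000: $12,574,800.

$12,570,000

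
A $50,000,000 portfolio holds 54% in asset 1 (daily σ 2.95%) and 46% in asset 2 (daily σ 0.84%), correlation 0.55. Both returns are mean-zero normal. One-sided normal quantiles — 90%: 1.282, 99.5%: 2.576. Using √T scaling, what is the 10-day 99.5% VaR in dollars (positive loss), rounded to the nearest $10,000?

$7,470,000

σ_p = √(0.54²·2.95² + 0.46²·0.84² + 2·0.55·0.54·0.46·2.95·0.84) = 1.834%.
σ_{10d} = 1.834% × √10 = 5.800%.
VaR = 2.576 × 5.800% = 14.941%; on $50,000,000 that is $7,470,500.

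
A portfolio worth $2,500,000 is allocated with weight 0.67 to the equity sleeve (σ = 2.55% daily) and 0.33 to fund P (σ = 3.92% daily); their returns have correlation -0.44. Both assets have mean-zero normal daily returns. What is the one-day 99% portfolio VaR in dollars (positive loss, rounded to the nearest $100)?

$94,600

σ_p² = 0.67²·2.55² + 0.33²·3.92² + 2·-0.44·0.67·0.33·2.55·3.92 = 2.6475 (%²).
σ_p = √2.6475 = 1.627%.
At 99%, z = 2.326.
VaR = 2.326 × 1.627% = 3.784%; on $2,500,000 that is $94,600.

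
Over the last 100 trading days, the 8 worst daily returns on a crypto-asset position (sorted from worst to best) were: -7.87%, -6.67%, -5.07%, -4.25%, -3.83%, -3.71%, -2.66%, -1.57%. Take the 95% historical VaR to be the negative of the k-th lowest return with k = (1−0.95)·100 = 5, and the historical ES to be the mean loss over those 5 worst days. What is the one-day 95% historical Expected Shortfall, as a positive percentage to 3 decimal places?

5.538%

The 5 worst returns sum to -27.69%.
ES = −(-27.69%) / 5 = 5.538%.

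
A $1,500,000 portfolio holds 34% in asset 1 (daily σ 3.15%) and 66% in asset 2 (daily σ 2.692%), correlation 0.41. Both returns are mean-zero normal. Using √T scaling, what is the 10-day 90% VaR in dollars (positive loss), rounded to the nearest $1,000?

$147,000

σ_p = √(0.34²·3.15² + 0.66²·2.692² + 2·0.41·0.34·0.66·3.15·2.692) = 2.422%.
σ_{10d} = 2.422% × √10 = 7.659%.
z(90%) = 1.282.
VaR = 1.282 × 7.659% = 9.819%; on $1,500,000 that is $147,285.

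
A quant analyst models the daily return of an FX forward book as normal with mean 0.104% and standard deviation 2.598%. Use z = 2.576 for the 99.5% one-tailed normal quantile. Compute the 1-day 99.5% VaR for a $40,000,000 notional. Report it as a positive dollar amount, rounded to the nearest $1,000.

$2,635,000

VaR = −μ + z·σ = −(0.104%) + 2.576 × 2.598% = 6.588%.
On $40,000,000: 0.06588 × $40,000,000 = $2,635,200.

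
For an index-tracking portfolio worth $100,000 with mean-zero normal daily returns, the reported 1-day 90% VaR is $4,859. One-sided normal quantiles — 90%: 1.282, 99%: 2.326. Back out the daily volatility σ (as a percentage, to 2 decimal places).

VaR as a fraction: $4,859 / $100,000 = 4.859%.
σ = VaR / z = 4.859% / 1.282 = 3.790%.

3.79%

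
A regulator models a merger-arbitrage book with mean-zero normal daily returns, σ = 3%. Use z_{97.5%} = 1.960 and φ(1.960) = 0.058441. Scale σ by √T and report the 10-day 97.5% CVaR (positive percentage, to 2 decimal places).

σ_{10d} = 3% × √10 = 9.487%.
ES multiplier = φ(z)/(1−α) = 0.058441/0.025 = 2.338.
ES = 9.487% × 2.338 = 22.181%.

22.18%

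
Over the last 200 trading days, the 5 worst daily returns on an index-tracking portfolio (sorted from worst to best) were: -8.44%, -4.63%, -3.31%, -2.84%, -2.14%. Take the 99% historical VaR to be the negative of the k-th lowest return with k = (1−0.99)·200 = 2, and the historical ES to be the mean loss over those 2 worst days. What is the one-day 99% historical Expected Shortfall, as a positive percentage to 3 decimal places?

6.535%

The 2 worst returns sum to -13.07%.
ES = −(-13.07%) / 2 = 6.535%.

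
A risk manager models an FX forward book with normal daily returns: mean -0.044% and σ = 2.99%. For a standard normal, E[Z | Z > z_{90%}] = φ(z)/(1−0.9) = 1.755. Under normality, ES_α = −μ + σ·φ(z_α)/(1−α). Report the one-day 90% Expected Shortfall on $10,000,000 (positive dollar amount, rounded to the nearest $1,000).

$529,000

ES = −(-0.044%) + 2.99% × 1.755 = 5.291%.
On $10,000,000: 0.05291 × $10,000,000 = $529,100.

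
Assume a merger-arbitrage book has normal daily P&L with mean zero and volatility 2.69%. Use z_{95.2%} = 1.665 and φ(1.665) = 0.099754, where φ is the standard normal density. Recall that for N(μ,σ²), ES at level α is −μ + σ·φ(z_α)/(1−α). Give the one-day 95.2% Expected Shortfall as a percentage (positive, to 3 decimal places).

5.590%

Tail multiplier: φ(z)/(1−α) = 0.099754 / 0.048 = 2.078.
ES = 2.69% × 2.078 = 5.590%.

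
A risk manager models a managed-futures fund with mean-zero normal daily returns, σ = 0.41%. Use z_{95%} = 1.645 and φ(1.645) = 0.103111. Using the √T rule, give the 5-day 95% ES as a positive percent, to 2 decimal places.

1.89%

σ_{5d} = 0.41% × √5 = 0.917%.
ES multiplier = φ(z)/(1−α) = 0.103111/0.05 = 2.062.
ES = 0.917% × 2.062 = 1.891%.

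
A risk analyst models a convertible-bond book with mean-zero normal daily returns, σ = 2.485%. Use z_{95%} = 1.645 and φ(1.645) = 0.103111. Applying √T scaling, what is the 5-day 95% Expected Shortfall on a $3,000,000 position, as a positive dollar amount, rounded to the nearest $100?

$343,800

σ_{5d} = 2.485% × √5 = 5.557%.
ES multiplier = φ(z)/(1−α) = 0.103111/0.05 = 2.062.
ES = 5.557% × 2.062 = 11.459%; on $3,000,000: $343,770.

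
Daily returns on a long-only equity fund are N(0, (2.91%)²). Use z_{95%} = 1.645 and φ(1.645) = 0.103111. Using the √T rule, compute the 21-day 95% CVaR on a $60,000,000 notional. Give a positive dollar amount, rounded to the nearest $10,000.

$16,500,000

σ_{21d} = 2.91% × √21 = 13.335%.
ES multiplier = φ(z)/(1−α) = 0.103111/0.05 = 2.062.
ES = 13.335% × 2.062 = 27.497%; on $60,000,000: $16,498,200.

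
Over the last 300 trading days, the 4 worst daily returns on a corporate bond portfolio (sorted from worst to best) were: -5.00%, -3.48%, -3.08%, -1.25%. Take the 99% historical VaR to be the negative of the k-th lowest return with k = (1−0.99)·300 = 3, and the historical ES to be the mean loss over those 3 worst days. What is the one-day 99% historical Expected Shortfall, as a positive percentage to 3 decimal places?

The 3 worst returns sum to -11.56%.
ES = −(-11.56%) / 3 = 3.8533…% ≈ 3.853%.

3.853%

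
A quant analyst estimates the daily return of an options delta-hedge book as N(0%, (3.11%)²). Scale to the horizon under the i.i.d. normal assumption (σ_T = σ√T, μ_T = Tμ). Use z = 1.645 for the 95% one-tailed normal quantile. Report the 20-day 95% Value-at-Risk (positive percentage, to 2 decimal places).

σ_{20d} = 3.11% × √20 = 13.908%.
VaR = 1.645 × 13.908% = 22.879%.

22.88%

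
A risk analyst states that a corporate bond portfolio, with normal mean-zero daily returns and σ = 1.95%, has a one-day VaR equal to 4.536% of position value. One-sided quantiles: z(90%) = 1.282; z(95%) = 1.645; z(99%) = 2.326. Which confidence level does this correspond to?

99%

Implied z = VaR/σ = 4.536 / 1.95 = 2.326.
This matches z(99%) = 2.326.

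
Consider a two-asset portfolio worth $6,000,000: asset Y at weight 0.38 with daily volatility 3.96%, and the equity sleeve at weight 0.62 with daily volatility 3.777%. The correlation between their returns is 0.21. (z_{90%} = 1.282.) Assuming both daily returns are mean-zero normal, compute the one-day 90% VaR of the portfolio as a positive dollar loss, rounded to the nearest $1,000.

$234,000

σ_p² = 0.38²·3.96² + 0.62²·3.777² + 2·0.21·0.38·0.62·3.96·3.777 = 9.2282 (%²).
σ_p = √9.2282 = 3.038%.
VaR = 1.282 × 3.038% = 3.895%; on $6,000,000 that is $233,700.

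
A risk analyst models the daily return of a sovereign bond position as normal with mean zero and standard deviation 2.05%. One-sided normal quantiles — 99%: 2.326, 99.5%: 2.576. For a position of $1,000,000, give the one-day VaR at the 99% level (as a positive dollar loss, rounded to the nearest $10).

$47,680

VaR = z·σ = 2.326 × 2.05% = 4.768%.
On $1,000,000: 0.04768 × $1,000,000 = $47,680.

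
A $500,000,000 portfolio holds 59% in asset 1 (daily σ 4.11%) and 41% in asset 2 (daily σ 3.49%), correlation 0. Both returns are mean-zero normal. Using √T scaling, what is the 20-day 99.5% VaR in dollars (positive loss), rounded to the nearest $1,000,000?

$162,000,000

σ_p = √(0.59²·4.11² + 0.41²·3.49² + 2·0·0.59·0.41·4.11·3.49) = 2.816%.
σ_{20d} = 2.816% × √20 = 12.594%.
z(99.5%) = 2.576.
VaR = 2.576 × 12.594% = 32.442%; on $500,000,000 that is $162,210,000.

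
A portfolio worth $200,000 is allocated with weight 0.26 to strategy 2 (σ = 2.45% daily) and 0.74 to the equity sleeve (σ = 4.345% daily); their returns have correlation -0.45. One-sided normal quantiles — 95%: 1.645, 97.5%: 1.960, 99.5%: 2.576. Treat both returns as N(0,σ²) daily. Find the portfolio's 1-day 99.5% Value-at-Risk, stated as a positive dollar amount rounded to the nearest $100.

$15,400

σ_p² = 0.26²·2.45² + 0.74²·4.345² + 2·-0.45·0.26·0.74·2.45·4.345 = 8.9006 (%²).
σ_p = √8.9006 = 2.983%.
VaR = 2.576 × 2.983% = 7.684%; on $200,000 that is $15,368.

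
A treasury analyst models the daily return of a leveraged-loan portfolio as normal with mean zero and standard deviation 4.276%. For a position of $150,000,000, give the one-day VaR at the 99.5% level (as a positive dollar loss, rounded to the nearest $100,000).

At 99.5% one-sided, z = 2.576.
VaR = z·σ = 2.576 × 4.276% = 11.015%.
On $150,000,000: 0.11015 × $150,000,000 = $16,522,500.

$16,500,000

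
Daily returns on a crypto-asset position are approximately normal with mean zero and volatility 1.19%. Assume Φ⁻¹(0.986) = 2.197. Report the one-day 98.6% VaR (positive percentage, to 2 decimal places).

2.61%

VaR = z·σ = 2.197 × 1.19% = 2.614%.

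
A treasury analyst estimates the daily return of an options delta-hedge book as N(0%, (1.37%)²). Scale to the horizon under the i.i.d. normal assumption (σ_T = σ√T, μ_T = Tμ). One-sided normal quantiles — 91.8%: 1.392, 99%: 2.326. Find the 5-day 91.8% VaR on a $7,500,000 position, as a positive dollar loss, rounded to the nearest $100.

σ_{5d} = 1.37% × √5 = 3.063%.
VaR = 1.392 × 3.063% = 4.264%.
On $7,500,000: 0.04264 × $7,500,000 = $319,800.

$319,800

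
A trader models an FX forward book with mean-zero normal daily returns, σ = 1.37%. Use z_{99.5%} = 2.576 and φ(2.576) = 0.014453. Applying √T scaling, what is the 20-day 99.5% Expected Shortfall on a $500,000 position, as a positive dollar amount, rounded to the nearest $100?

$88,600

σ_{20d} = 1.37% × √20 = 6.127%.
ES multiplier = φ(z)/(1−α) = 0.014453/0.005 = 2.891.
ES = 6.127% × 2.891 = 17.713%; on $500,000: $88,565.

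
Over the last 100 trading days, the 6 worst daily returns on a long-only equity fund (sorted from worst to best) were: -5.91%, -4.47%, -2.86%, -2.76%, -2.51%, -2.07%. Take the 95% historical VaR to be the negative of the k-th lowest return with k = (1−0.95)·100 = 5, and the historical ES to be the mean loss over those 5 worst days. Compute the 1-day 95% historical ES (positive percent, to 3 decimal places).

The 5 worst returns sum to -18.51%.
ES = −(-18.51%) / 5 = 3.702%.

3.702%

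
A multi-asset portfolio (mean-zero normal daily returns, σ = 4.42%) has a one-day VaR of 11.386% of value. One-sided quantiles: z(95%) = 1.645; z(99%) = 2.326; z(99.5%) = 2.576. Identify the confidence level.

99.5%

Implied z = VaR/σ = 11.386 / 4.42 = 2.576.
This matches z(99.5%) = 2.576.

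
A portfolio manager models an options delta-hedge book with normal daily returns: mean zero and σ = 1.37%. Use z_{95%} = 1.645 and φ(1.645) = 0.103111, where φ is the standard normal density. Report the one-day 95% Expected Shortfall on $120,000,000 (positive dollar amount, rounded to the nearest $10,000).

Tail multiplier: φ(z)/(1−α) = 0.103111 / 0.05 = 2.062.
ES = 1.37% × 2.062 = 2.825%.
On $120,000,000: 0.02825 × $120,000,000 = $3,390,000.

$3,390,000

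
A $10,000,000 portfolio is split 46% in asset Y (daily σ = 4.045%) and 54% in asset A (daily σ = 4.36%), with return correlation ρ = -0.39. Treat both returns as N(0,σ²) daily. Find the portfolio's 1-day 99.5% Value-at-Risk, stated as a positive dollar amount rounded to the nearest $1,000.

σ_p² = 0.46²·4.045² + 0.54²·4.36² + 2·-0.39·0.46·0.54·4.045·4.36 = 5.5884 (%²).
σ_p = √5.5884 = 2.364%.
At 99.5%, z = 2.576.
VaR = 2.576 × 2.364% = 6.090%; on $10,000,000 that is $609,000.

$609,000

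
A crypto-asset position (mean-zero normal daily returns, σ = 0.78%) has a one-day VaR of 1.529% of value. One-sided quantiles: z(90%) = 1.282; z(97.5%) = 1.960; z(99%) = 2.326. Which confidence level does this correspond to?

Implied z = VaR/σ = 1.529 / 0.78 = 1.960.
This matches z(97.5%) = 1.960.

97.5%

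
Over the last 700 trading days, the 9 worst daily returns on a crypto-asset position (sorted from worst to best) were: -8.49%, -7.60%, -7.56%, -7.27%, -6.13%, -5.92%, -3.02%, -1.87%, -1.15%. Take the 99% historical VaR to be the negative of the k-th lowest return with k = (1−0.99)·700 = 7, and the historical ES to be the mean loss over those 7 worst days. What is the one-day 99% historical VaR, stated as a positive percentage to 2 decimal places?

3.02%

k = 7; the 7th lowest return is -3.02%, so VaR = 3.02%.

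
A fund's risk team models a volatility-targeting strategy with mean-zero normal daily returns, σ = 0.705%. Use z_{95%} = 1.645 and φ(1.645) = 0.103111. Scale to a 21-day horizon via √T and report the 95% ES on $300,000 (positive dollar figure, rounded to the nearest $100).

$20,000

σ_{21d} = 0.705% × √21 = 3.231%.
ES multiplier = φ(z)/(1−α) = 0.103111/0.05 = 2.062.
ES = 3.231% × 2.062 = 6.662%; on $300,000: $19,986.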